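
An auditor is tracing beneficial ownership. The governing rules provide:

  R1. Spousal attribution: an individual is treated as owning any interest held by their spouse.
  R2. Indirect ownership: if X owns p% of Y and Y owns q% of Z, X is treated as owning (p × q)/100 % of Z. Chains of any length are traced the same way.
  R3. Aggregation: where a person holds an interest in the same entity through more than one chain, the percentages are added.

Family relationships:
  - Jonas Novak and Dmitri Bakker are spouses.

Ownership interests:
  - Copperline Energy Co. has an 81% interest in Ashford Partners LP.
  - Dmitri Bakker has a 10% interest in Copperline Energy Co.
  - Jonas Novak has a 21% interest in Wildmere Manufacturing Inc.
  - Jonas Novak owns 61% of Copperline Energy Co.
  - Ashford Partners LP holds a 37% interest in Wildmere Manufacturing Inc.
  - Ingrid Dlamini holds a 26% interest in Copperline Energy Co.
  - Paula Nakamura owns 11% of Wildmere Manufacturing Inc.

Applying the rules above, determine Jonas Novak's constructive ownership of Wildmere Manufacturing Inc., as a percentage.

By spousal attribution (R1), Jonas Novak is treated as also owning Dmitri Bakker's interest in Copperline Energy Co, giving 61% + 10% = 71%.
Chain via Copperline Energy Co. → Ashford Partners LP (R2): 71% × 81% × 37% = 21.2787% of Wildmere Manufacturing Inc.
Direct interest in Wildmere Manufacturing Inc: 21%.
Aggregating (R3): 21.2787% + 21% = 42.2787%.

42.2787%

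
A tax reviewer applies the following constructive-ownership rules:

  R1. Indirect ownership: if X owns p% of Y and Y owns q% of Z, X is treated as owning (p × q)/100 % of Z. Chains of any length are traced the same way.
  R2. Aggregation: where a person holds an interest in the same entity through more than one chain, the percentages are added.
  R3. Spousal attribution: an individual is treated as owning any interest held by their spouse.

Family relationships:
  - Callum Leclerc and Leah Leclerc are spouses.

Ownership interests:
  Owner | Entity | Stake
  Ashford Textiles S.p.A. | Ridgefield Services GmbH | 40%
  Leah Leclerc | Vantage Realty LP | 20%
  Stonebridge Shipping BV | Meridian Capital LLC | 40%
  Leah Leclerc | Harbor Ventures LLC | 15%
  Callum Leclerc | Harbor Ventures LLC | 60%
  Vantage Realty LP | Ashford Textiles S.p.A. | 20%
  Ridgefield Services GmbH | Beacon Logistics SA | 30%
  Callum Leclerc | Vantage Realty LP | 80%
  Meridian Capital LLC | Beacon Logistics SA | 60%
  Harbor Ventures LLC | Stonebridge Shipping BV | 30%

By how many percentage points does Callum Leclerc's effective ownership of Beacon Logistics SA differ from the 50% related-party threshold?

By spousal attribution (R3), Callum Leclerc is treated as also owning Leah Leclerc's interest in Harbor Ventures LLC, giving 60% + 15% = 75%.
By spousal attribution (R3), Callum Leclerc is treated as also owning Leah Leclerc's interest in Vantage Realty LP, giving 80% + 20% = 100%.
Chain via Harbor Ventures LLC → Stonebridge Shipping BV → Meridian Capital LLC (R1): 75% × 30% × 40% × 60% = 5.4% of Beacon Logistics SA.
Chain via Vantage Realty LP → Ashford Textiles S.p.A. → Ridgefield Services GmbH (R1): 100% × 20% × 40% × 30% = 2.4% of Beacon Logistics SA.
Aggregating (R2): 5.4% + 2.4% = 7.8%.
7.8% falls short of the 50% threshold by 42.2 percentage points.

42.2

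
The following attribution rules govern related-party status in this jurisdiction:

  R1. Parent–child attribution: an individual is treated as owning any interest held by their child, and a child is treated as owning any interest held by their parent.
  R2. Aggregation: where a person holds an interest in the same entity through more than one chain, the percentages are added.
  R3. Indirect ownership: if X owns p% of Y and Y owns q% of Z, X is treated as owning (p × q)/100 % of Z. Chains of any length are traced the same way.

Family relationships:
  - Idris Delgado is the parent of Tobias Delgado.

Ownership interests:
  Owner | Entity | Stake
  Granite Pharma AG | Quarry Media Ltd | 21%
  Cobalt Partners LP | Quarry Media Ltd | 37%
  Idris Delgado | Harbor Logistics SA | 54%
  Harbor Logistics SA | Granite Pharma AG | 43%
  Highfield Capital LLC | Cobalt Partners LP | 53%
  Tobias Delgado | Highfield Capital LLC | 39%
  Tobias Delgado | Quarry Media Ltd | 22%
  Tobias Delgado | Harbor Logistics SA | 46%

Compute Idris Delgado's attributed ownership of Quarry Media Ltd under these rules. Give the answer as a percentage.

38.6779%

By parent–child attribution (R1), Idris Delgado is treated as also owning Tobias Delgado's interest in Harbor Logistics SA, giving 54% + 46% = 100%.
By parent–child attribution (R1), Idris Delgado is treated as owning Tobias Delgado's 39% interest in Highfield Capital LLC.
By parent–child attribution (R1), Idris Delgado is treated as owning Tobias Delgado's 22% interest in Quarry Media Ltd.
Chain via Harbor Logistics SA → Granite Pharma AG (R3): 100% × 43% × 21% = 9.03% of Quarry Media Ltd.
Chain via Highfield Capital LLC → Cobalt Partners LP (R3): 39% × 53% × 37% = 7.6479% of Quarry Media Ltd.
Direct interest in Quarry Media Ltd: 22%.
Aggregating (R2): 9.03% + 7.6479% + 22% = 38.6779%.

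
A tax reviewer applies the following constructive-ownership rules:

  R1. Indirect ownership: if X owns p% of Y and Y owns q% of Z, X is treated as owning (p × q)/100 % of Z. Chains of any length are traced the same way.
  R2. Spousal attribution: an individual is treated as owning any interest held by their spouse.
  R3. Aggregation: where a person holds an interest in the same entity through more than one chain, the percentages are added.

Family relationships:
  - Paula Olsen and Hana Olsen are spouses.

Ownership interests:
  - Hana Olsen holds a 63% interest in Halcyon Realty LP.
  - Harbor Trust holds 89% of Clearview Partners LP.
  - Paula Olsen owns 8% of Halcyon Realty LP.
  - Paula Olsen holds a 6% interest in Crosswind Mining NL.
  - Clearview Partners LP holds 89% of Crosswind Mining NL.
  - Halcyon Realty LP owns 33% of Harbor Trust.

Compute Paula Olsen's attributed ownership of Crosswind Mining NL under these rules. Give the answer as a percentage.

24.558903%

By spousal attribution (R2), Paula Olsen is treated as also owning Hana Olsen's interest in Halcyon Realty LP, giving 8% + 63% = 71%.
Chain via Halcyon Realty LP → Harbor Trust → Clearview Partners LP (R1): 71% × 33% × 89% × 89% = 18.558903% of Crosswind Mining NL.
Direct interest in Crosswind Mining NL: 6%.
Aggregating (R3): 18.558903% + 6% = 24.558903%.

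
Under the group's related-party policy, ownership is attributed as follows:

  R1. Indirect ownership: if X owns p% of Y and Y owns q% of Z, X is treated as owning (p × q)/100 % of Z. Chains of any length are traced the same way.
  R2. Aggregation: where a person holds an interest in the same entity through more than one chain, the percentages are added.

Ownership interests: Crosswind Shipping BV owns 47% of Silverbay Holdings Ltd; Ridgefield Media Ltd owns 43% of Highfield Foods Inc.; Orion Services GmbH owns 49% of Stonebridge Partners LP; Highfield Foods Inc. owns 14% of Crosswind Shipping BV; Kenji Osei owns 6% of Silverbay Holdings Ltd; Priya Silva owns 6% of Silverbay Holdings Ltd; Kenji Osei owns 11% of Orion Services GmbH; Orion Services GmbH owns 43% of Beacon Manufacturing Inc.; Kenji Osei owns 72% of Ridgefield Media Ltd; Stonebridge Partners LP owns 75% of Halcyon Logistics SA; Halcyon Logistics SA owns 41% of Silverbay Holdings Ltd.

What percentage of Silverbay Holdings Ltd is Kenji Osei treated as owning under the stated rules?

9.694593%

Chain via Ridgefield Media Ltd → Highfield Foods Inc. → Crosswind Shipping BV (R1): 72% × 43% × 14% × 47% = 2.037168% of Silverbay Holdings Ltd.
Chain via Orion Services GmbH → Stonebridge Partners LP → Halcyon Logistics SA (R1): 11% × 49% × 75% × 41% = 1.657425% of Silverbay Holdings Ltd.
Direct interest in Silverbay Holdings Ltd: 6%.
Aggregating (R2): 2.037168% + 1.657425% + 6% = 9.694593%.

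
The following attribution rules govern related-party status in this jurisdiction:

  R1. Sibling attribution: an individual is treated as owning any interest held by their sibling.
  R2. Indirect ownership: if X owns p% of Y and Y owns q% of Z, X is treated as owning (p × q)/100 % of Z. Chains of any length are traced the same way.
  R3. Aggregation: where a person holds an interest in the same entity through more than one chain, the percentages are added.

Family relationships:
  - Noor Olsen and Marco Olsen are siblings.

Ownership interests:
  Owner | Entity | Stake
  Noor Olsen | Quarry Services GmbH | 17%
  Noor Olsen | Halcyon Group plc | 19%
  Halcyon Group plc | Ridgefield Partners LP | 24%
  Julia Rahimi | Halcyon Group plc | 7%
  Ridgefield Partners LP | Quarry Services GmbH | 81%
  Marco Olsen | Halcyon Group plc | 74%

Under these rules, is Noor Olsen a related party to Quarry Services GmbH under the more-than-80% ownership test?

No

By sibling attribution (R1), Noor Olsen is treated as also owning Marco Olsen's interest in Halcyon Group plc, giving 19% + 74% = 93%.
Chain via Halcyon Group plc → Ridgefield Partners LP (R2): 93% × 24% × 81% = 18.0792% of Quarry Services GmbH.
Direct interest in Quarry Services GmbH: 17%.
Aggregating (R3): 18.0792% + 17% = 35.0792%.
35.0792% does not exceed the 80% threshold, so Noor is not a related party to Quarry Services GmbH.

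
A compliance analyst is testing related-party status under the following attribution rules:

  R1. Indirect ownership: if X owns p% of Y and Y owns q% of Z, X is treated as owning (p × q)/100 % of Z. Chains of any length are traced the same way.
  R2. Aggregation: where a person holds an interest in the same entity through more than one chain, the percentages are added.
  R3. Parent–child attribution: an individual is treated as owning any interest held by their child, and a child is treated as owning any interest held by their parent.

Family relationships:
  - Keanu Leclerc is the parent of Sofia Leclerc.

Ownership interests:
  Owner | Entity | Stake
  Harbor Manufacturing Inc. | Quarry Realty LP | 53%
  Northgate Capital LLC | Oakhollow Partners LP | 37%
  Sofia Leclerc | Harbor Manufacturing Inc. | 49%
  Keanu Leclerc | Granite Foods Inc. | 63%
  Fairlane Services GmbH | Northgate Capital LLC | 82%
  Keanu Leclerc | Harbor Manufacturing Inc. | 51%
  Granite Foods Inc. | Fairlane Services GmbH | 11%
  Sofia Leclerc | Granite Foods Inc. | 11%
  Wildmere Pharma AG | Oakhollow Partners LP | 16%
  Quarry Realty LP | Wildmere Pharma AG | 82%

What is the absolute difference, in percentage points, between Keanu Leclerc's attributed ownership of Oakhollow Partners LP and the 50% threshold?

40.576724

By parent–child attribution (R3), Keanu Leclerc is treated as also owning Sofia Leclerc's interest in Granite Foods Inc, giving 63% + 11% = 74%.
By parent–child attribution (R3), Keanu Leclerc is treated as also owning Sofia Leclerc's interest in Harbor Manufacturing Inc, giving 51% + 49% = 100%.
Chain via Granite Foods Inc. → Fairlane Services GmbH → Northgate Capital LLC (R1): 74% × 11% × 82% × 37% = 2.469676% of Oakhollow Partners LP.
Chain via Harbor Manufacturing Inc. → Quarry Realty LP → Wildmere Pharma AG (R1): 100% × 53% × 82% × 16% = 6.9536% of Oakhollow Partners LP.
Aggregating (R2): 2.469676% + 6.9536% = 9.423276%.
9.423276% falls short of the 50% threshold by 40.576724 percentage points.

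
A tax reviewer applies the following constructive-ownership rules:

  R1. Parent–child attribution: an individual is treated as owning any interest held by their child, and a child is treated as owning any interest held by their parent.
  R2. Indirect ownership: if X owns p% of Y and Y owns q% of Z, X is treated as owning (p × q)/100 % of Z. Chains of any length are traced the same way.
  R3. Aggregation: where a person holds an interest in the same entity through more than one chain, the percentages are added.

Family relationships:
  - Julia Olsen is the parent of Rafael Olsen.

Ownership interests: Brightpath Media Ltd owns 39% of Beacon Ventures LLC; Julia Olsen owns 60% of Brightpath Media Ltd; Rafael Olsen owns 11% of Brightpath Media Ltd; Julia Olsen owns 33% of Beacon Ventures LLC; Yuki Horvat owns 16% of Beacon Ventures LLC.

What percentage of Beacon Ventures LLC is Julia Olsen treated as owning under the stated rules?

By parent–child attribution (R1), Julia Olsen is treated as also owning Rafael Olsen's interest in Brightpath Media Ltd, giving 60% + 11% = 71%.
Chain via Brightpath Media Ltd (R2): 71% × 39% = 27.69% of Beacon Ventures LLC.
Direct interest in Beacon Ventures LLC: 33%.
Aggregating (R3): 27.69% + 33% = 60.69%.

60.69%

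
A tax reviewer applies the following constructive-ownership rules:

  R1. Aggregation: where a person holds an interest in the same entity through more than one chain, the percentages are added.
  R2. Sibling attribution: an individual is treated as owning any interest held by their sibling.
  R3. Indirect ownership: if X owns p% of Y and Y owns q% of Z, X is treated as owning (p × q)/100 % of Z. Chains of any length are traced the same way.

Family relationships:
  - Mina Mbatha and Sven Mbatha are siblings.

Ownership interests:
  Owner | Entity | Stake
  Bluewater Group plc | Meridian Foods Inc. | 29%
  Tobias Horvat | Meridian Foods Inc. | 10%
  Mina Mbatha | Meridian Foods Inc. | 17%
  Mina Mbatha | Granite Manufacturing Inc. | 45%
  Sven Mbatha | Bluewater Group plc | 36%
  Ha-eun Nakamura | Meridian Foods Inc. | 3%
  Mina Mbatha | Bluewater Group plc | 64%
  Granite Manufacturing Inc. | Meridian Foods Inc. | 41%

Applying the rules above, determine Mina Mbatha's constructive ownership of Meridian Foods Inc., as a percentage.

By sibling attribution (R2), Mina Mbatha is treated as also owning Sven Mbatha's interest in Bluewater Group plc, giving 64% + 36% = 100%.
Chain via Granite Manufacturing Inc. (R3): 45% × 41% = 18.45% of Meridian Foods Inc.
Chain via Bluewater Group plc (R3): 100% × 29% = 29% of Meridian Foods Inc.
Direct interest in Meridian Foods Inc: 17%.
Aggregating (R1): 18.45% + 29% + 17% = 64.45%.

64.45%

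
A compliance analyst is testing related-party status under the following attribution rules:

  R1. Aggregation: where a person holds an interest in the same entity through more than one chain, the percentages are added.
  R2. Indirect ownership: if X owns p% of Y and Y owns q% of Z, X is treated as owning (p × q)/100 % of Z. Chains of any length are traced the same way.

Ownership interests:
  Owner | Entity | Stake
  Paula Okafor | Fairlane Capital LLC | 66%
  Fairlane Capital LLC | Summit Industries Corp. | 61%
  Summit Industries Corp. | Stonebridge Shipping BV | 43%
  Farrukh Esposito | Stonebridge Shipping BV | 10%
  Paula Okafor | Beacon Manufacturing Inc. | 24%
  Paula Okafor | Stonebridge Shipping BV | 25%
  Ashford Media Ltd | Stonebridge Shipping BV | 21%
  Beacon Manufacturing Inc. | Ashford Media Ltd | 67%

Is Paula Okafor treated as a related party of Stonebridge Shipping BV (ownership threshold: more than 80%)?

Chain via Beacon Manufacturing Inc. → Ashford Media Ltd (R2): 24% × 67% × 21% = 3.3768% of Stonebridge Shipping BV.
Chain via Fairlane Capital LLC → Summit Industries Corp. (R2): 66% × 61% × 43% = 17.3118% of Stonebridge Shipping BV.
Direct interest in Stonebridge Shipping BV: 25%.
Aggregating (R1): 3.3768% + 17.3118% + 25% = 45.6886%.
45.6886% does not exceed the 80% threshold, so Paula is not a related party to Stonebridge Shipping BV.

No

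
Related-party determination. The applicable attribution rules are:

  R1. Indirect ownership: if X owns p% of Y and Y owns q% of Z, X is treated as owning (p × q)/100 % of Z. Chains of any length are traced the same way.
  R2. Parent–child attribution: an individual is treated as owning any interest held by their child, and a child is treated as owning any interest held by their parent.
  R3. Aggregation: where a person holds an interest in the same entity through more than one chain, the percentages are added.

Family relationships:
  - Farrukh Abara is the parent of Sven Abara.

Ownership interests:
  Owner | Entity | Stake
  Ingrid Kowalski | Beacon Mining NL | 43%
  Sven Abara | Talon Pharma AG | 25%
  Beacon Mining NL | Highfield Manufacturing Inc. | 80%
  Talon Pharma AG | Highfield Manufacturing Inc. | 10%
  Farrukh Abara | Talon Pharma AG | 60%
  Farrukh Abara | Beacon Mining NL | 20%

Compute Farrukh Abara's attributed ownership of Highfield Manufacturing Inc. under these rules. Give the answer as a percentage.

24.5%

By parent–child attribution (R2), Farrukh Abara is treated as also owning Sven Abara's interest in Talon Pharma AG, giving 60% + 25% = 85%.
Chain via Beacon Mining NL (R1): 20% × 80% = 16% of Highfield Manufacturing Inc.
Chain via Talon Pharma AG (R1): 85% × 10% = 8.5% of Highfield Manufacturing Inc.
Aggregating (R3): 16% + 8.5% = 24.5%.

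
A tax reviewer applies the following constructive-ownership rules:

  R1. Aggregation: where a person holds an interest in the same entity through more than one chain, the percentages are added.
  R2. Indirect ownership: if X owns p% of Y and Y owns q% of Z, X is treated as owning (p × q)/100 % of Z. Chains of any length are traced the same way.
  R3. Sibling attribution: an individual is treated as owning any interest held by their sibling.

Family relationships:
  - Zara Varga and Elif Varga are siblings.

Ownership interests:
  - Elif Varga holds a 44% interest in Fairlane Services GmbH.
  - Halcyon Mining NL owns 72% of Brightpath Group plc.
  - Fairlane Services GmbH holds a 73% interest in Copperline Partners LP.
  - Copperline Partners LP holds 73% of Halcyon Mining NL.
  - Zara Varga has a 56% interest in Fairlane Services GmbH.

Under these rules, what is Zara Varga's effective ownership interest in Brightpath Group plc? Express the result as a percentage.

By sibling attribution (R3), Zara Varga is treated as also owning Elif Varga's interest in Fairlane Services GmbH, giving 56% + 44% = 100%.
Chain via Fairlane Services GmbH → Copperline Partners LP → Halcyon Mining NL (R2): 100% × 73% × 73% × 72% = 38.3688% of Brightpath Group plc.

38.3688%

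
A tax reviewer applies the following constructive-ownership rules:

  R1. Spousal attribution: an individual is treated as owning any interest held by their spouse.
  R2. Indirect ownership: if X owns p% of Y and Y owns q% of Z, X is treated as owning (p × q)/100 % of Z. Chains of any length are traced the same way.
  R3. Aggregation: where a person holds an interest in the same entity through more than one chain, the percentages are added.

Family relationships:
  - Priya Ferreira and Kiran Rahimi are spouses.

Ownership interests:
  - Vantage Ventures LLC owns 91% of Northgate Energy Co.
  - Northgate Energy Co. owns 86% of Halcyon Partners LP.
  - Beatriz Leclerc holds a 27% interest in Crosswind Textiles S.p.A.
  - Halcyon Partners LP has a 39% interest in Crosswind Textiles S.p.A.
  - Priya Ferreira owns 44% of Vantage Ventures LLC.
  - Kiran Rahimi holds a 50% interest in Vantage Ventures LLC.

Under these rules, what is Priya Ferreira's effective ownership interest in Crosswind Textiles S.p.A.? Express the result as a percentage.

By spousal attribution (R1), Priya Ferreira is treated as also owning Kiran Rahimi's interest in Vantage Ventures LLC, giving 44% + 50% = 94%.
Chain via Vantage Ventures LLC → Northgate Energy Co. → Halcyon Partners LP (R2): 94% × 91% × 86% × 39% = 28.690116% of Crosswind Textiles S.p.A.

28.690116%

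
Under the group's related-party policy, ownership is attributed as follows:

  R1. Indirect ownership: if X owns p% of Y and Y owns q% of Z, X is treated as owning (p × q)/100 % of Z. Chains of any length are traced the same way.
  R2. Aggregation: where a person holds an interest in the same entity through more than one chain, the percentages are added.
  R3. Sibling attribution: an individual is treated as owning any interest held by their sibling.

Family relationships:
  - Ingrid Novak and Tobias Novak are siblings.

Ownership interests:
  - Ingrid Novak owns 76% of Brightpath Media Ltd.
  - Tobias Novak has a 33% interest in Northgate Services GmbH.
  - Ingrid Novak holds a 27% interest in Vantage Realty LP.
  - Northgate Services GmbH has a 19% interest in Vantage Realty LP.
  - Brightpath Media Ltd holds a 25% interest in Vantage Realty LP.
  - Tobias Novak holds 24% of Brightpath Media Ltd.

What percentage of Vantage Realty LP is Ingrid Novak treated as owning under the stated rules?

By sibling attribution (R3), Ingrid Novak is treated as also owning Tobias Novak's interest in Brightpath Media Ltd, giving 76% + 24% = 100%.
By sibling attribution (R3), Ingrid Novak is treated as owning Tobias Novak's 33% interest in Northgate Services GmbH.
Chain via Brightpath Media Ltd (R1): 100% × 25% = 25% of Vantage Realty LP.
Direct interest in Vantage Realty LP: 27%.
Chain via Northgate Services GmbH (R1): 33% × 19% = 6.27% of Vantage Realty LP.
Aggregating (R2): 25% + 27% + 6.27% = 58.27%.

58.27%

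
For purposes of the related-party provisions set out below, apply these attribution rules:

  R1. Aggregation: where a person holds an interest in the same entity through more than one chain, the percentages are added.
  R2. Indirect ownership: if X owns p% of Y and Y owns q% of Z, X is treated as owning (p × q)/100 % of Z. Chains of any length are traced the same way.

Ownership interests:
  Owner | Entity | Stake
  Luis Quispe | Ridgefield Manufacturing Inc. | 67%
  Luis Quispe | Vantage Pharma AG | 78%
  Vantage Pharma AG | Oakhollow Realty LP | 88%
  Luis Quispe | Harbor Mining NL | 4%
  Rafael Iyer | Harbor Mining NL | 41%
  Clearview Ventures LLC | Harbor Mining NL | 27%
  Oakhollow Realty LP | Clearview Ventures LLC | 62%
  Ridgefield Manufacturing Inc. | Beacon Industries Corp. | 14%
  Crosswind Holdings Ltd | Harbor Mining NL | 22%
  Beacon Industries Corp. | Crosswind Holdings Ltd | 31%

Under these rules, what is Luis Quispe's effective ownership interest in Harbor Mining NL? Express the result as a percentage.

Chain via Ridgefield Manufacturing Inc. → Beacon Industries Corp. → Crosswind Holdings Ltd (R2): 67% × 14% × 31% × 22% = 0.639716% of Harbor Mining NL.
Chain via Vantage Pharma AG → Oakhollow Realty LP → Clearview Ventures LLC (R2): 78% × 88% × 62% × 27% = 11.490336% of Harbor Mining NL.
Direct interest in Harbor Mining NL: 4%.
Aggregating (R1): 0.639716% + 11.490336% + 4% = 16.130052%.

16.130052%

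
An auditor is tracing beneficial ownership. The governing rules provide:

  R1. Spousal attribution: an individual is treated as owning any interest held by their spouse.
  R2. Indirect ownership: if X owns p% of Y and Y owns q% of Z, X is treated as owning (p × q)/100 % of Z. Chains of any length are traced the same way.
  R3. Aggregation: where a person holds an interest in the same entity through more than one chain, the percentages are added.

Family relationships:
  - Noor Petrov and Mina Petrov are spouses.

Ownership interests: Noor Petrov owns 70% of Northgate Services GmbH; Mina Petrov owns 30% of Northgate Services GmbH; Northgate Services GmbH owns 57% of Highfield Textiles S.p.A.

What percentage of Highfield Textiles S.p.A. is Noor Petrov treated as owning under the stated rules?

57%

By spousal attribution (R1), Noor Petrov is treated as also owning Mina Petrov's interest in Northgate Services GmbH, giving 70% + 30% = 100%.
Chain via Northgate Services GmbH (R2): 100% × 57% = 57% of Highfield Textiles S.p.A.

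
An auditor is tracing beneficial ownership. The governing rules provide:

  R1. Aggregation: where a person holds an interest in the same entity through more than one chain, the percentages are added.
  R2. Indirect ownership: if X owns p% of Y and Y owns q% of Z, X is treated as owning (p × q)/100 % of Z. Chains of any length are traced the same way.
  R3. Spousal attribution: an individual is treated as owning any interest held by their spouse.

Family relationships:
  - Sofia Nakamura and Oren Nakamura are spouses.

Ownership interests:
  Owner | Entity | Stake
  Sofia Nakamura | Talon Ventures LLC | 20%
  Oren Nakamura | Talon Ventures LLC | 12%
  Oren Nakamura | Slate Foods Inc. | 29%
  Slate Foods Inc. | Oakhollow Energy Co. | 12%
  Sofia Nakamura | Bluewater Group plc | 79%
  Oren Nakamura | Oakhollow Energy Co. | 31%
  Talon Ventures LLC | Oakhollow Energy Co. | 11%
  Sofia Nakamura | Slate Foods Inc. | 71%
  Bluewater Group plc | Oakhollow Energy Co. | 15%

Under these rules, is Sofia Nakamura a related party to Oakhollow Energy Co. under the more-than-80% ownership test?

No

By spousal attribution (R3), Sofia Nakamura is treated as also owning Oren Nakamura's interest in Talon Ventures LLC, giving 20% + 12% = 32%.
By spousal attribution (R3), Sofia Nakamura is treated as also owning Oren Nakamura's interest in Slate Foods Inc, giving 71% + 29% = 100%.
By spousal attribution (R3), Sofia Nakamura is treated as owning Oren Nakamura's 31% interest in Oakhollow Energy Co.
Chain via Bluewater Group plc (R2): 79% × 15% = 11.85% of Oakhollow Energy Co.
Chain via Talon Ventures LLC (R2): 32% × 11% = 3.52% of Oakhollow Energy Co.
Chain via Slate Foods Inc. (R2): 100% × 12% = 12% of Oakhollow Energy Co.
Direct interest in Oakhollow Energy Co: 31%.
Aggregating (R1): 11.85% + 3.52% + 12% + 31% = 58.37%.
58.37% does not exceed the 80% threshold, so Sofia is not a related party to Oakhollow Energy Co.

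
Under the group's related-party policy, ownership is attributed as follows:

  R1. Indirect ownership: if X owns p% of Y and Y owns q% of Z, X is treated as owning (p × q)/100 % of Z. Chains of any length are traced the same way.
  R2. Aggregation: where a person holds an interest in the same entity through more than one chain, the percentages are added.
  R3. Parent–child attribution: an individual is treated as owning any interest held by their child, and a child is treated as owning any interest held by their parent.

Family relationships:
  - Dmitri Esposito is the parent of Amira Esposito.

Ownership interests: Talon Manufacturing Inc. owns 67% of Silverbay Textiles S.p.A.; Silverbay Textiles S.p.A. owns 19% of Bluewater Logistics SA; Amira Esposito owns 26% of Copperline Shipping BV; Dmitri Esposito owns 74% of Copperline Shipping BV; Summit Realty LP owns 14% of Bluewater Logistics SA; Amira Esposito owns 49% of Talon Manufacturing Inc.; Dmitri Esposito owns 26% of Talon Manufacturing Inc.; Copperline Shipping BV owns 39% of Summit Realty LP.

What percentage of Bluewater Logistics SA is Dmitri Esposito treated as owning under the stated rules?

15.0075%

By parent–child attribution (R3), Dmitri Esposito is treated as also owning Amira Esposito's interest in Talon Manufacturing Inc, giving 26% + 49% = 75%.
By parent–child attribution (R3), Dmitri Esposito is treated as also owning Amira Esposito's interest in Copperline Shipping BV, giving 74% + 26% = 100%.
Chain via Talon Manufacturing Inc. → Silverbay Textiles S.p.A. (R1): 75% × 67% × 19% = 9.5475% of Bluewater Logistics SA.
Chain via Copperline Shipping BV → Summit Realty LP (R1): 100% × 39% × 14% = 5.46% of Bluewater Logistics SA.
Aggregating (R2): 9.5475% + 5.46% = 15.0075%.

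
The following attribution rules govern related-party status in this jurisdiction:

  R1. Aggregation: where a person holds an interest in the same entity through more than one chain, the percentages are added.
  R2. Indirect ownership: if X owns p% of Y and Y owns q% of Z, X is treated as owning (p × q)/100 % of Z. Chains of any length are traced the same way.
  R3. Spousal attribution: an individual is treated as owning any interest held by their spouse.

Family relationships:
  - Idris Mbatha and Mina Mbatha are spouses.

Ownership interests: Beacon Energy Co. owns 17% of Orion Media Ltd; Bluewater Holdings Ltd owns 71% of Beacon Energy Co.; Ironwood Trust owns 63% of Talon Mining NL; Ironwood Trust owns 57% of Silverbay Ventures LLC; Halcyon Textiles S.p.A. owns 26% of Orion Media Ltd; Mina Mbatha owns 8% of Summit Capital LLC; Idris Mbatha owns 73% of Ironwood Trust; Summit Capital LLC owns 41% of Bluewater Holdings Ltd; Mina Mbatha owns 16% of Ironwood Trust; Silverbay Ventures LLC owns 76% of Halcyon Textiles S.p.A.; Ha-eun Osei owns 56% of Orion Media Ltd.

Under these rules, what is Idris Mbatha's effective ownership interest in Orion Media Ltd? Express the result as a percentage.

By spousal attribution (R3), Idris Mbatha is treated as also owning Mina Mbatha's interest in Ironwood Trust, giving 73% + 16% = 89%.
By spousal attribution (R3), Idris Mbatha is treated as owning Mina Mbatha's 8% interest in Summit Capital LLC.
Chain via Ironwood Trust → Silverbay Ventures LLC → Halcyon Textiles S.p.A. (R2): 89% × 57% × 76% × 26% = 10.024248% of Orion Media Ltd.
Chain via Summit Capital LLC → Bluewater Holdings Ltd → Beacon Energy Co. (R2): 8% × 41% × 71% × 17% = 0.395896% of Orion Media Ltd.
Aggregating (R1): 10.024248% + 0.395896% = 10.420144%.

10.420144%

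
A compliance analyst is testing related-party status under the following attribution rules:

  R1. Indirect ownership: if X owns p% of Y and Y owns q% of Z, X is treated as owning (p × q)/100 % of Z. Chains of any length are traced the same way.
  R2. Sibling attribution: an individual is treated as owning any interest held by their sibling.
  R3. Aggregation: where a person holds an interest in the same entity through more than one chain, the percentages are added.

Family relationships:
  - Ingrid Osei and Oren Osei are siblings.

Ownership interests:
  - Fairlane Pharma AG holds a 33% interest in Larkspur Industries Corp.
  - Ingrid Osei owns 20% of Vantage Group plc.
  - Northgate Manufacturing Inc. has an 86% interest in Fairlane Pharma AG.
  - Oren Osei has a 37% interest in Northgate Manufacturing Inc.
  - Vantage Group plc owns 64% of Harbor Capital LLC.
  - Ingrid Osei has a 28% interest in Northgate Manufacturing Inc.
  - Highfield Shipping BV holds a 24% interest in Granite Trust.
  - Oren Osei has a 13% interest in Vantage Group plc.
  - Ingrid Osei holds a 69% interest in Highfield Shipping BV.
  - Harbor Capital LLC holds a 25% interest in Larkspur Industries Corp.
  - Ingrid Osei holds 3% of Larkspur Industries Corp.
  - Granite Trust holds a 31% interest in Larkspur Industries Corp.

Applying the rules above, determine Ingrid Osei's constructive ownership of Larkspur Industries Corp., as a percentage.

By sibling attribution (R2), Ingrid Osei is treated as also owning Oren Osei's interest in Vantage Group plc, giving 20% + 13% = 33%.
By sibling attribution (R2), Ingrid Osei is treated as also owning Oren Osei's interest in Northgate Manufacturing Inc, giving 28% + 37% = 65%.
Chain via Vantage Group plc → Harbor Capital LLC (R1): 33% × 64% × 25% = 5.28% of Larkspur Industries Corp.
Chain via Northgate Manufacturing Inc. → Fairlane Pharma AG (R1): 65% × 86% × 33% = 18.447% of Larkspur Industries Corp.
Chain via Highfield Shipping BV → Granite Trust (R1): 69% × 24% × 31% = 5.1336% of Larkspur Industries Corp.
Direct interest in Larkspur Industries Corp: 3%.
Aggregating (R3): 5.28% + 18.447% + 5.1336% + 3% = 31.8606%.

31.8606%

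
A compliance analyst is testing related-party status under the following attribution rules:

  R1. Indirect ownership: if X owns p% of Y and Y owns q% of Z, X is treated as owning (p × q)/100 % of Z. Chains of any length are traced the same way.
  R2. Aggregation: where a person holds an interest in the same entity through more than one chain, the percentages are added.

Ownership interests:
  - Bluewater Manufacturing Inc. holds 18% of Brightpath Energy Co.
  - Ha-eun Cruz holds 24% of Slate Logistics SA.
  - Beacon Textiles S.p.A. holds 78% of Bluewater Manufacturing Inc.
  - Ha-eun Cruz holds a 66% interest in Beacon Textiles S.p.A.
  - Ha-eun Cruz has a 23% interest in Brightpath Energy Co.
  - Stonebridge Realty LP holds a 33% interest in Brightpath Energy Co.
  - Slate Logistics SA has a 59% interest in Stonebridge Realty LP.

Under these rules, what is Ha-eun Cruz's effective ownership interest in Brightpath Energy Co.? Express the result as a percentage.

36.9392%

Chain via Slate Logistics SA → Stonebridge Realty LP (R1): 24% × 59% × 33% = 4.6728% of Brightpath Energy Co.
Chain via Beacon Textiles S.p.A. → Bluewater Manufacturing Inc. (R1): 66% × 78% × 18% = 9.2664% of Brightpath Energy Co.
Direct interest in Brightpath Energy Co: 23%.
Aggregating (R2): 4.6728% + 9.2664% + 23% = 36.9392%.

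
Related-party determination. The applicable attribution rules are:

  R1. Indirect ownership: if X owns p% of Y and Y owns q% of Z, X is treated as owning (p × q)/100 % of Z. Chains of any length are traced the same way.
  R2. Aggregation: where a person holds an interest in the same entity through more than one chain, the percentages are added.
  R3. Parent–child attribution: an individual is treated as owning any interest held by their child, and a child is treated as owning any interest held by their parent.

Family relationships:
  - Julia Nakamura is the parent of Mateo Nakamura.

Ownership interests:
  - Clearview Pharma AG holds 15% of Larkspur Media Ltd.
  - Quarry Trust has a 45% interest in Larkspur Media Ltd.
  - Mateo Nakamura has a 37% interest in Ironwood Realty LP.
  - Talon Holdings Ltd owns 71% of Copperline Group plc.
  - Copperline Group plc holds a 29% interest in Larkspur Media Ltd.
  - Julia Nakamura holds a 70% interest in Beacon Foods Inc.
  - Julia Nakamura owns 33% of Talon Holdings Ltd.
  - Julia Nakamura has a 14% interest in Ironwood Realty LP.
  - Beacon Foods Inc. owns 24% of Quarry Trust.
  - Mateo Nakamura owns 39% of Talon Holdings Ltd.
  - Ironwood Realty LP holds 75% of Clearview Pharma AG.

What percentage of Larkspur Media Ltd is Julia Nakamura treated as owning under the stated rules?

28.1223%

By parent–child attribution (R3), Julia Nakamura is treated as also owning Mateo Nakamura's interest in Talon Holdings Ltd, giving 33% + 39% = 72%.
By parent–child attribution (R3), Julia Nakamura is treated as also owning Mateo Nakamura's interest in Ironwood Realty LP, giving 14% + 37% = 51%.
Chain via Talon Holdings Ltd → Copperline Group plc (R1): 72% × 71% × 29% = 14.8248% of Larkspur Media Ltd.
Chain via Beacon Foods Inc. → Quarry Trust (R1): 70% × 24% × 45% = 7.56% of Larkspur Media Ltd.
Chain via Ironwood Realty LP → Clearview Pharma AG (R1): 51% × 75% × 15% = 5.7375% of Larkspur Media Ltd.
Aggregating (R2): 14.8248% + 7.56% + 5.7375% = 28.1223%.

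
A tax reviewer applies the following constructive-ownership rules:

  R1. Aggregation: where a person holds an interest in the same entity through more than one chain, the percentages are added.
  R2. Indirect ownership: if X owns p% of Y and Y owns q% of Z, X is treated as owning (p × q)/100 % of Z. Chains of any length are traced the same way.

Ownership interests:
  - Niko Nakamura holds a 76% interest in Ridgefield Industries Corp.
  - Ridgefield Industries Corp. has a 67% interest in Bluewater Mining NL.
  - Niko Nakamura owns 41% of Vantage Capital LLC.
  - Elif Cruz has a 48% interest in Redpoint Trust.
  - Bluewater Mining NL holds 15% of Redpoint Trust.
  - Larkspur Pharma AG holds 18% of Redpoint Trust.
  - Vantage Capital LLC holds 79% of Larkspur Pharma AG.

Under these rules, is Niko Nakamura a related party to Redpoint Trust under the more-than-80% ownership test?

No

Chain via Vantage Capital LLC → Larkspur Pharma AG (R2): 41% × 79% × 18% = 5.8302% of Redpoint Trust.
Chain via Ridgefield Industries Corp. → Bluewater Mining NL (R2): 76% × 67% × 15% = 7.638% of Redpoint Trust.
Aggregating (R1): 5.8302% + 7.638% = 13.4682%.
13.4682% does not exceed the 80% threshold, so Niko is not a related party to Redpoint Trust.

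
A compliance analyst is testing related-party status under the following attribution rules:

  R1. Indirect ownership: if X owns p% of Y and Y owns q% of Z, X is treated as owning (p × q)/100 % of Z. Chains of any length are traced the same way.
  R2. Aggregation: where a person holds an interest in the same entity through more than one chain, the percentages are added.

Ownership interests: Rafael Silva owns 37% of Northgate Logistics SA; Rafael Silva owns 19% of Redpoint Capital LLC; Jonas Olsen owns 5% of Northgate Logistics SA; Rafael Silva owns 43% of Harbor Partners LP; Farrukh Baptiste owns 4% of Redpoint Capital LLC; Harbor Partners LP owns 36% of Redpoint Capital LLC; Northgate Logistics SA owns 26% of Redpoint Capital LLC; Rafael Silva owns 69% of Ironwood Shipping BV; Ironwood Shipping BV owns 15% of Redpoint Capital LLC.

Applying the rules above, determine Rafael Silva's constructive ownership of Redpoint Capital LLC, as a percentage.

54.45%

Chain via Northgate Logistics SA (R1): 37% × 26% = 9.62% of Redpoint Capital LLC.
Chain via Ironwood Shipping BV (R1): 69% × 15% = 10.35% of Redpoint Capital LLC.
Chain via Harbor Partners LP (R1): 43% × 36% = 15.48% of Redpoint Capital LLC.
Direct interest in Redpoint Capital LLC: 19%.
Aggregating (R2): 9.62% + 10.35% + 15.48% + 19% = 54.45%.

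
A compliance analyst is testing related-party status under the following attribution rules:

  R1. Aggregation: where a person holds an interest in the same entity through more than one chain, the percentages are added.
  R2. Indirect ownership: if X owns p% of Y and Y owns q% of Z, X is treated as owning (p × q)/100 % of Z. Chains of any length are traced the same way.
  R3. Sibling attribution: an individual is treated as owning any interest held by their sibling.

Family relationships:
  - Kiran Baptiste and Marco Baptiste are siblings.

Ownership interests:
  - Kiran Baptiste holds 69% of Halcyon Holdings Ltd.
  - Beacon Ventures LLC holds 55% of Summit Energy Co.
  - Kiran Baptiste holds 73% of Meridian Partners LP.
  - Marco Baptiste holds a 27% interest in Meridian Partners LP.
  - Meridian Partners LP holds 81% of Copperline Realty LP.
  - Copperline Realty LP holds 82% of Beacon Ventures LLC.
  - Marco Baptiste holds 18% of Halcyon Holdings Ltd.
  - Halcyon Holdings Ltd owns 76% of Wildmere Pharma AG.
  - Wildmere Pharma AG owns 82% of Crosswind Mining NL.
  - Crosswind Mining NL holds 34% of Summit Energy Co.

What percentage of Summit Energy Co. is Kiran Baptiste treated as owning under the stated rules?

54.965256%

By sibling attribution (R3), Kiran Baptiste is treated as also owning Marco Baptiste's interest in Meridian Partners LP, giving 73% + 27% = 100%.
By sibling attribution (R3), Kiran Baptiste is treated as also owning Marco Baptiste's interest in Halcyon Holdings Ltd, giving 69% + 18% = 87%.
Chain via Meridian Partners LP → Copperline Realty LP → Beacon Ventures LLC (R2): 100% × 81% × 82% × 55% = 36.531% of Summit Energy Co.
Chain via Halcyon Holdings Ltd → Wildmere Pharma AG → Crosswind Mining NL (R2): 87% × 76% × 82% × 34% = 18.434256% of Summit Energy Co.
Aggregating (R1): 36.531% + 18.434256% = 54.965256%.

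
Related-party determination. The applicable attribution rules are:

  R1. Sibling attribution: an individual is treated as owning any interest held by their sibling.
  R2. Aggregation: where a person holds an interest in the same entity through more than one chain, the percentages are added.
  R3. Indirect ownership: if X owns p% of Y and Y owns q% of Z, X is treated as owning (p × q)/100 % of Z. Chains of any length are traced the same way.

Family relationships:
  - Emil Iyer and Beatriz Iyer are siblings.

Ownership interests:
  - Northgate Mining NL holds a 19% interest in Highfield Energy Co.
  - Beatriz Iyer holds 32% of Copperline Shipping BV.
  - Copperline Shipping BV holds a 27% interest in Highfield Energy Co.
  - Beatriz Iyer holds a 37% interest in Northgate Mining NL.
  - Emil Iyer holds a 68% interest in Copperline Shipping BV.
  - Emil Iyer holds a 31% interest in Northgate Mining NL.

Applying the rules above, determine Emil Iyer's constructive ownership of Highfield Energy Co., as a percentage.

39.92%

By sibling attribution (R1), Emil Iyer is treated as also owning Beatriz Iyer's interest in Northgate Mining NL, giving 31% + 37% = 68%.
By sibling attribution (R1), Emil Iyer is treated as also owning Beatriz Iyer's interest in Copperline Shipping BV, giving 68% + 32% = 100%.
Chain via Northgate Mining NL (R3): 68% × 19% = 12.92% of Highfield Energy Co.
Chain via Copperline Shipping BV (R3): 100% × 27% = 27% of Highfield Energy Co.
Aggregating (R2): 12.92% + 27% = 39.92%.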